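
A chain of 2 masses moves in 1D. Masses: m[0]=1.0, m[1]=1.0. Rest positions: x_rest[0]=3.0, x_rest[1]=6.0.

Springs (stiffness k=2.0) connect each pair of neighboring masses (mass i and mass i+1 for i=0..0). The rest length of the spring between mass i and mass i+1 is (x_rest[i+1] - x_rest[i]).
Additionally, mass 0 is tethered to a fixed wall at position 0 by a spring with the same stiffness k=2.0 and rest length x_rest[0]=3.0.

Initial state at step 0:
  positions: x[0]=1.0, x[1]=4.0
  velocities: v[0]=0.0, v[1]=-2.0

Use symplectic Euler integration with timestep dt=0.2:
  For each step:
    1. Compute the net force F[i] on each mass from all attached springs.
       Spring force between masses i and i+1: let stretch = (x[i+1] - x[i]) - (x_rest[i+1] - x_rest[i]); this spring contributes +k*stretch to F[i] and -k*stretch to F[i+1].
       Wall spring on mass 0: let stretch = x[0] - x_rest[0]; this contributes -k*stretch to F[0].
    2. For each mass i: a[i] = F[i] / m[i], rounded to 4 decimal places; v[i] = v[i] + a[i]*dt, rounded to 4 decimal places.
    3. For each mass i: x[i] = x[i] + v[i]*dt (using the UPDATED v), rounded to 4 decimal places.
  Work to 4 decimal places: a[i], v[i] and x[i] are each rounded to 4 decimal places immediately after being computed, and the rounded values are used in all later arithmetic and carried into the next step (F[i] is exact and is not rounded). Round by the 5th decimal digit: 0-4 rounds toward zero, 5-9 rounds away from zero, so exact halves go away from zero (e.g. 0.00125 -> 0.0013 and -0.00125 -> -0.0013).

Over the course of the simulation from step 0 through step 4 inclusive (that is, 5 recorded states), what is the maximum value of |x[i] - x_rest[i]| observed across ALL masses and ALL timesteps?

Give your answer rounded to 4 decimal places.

Answer: 3.1386

Derivation:
Step 0: x=[1.0000 4.0000] v=[0.0000 -2.0000]
Step 1: x=[1.1600 3.6000] v=[0.8000 -2.0000]
Step 2: x=[1.4224 3.2448] v=[1.3120 -1.7760]
Step 3: x=[1.7168 2.9838] v=[1.4720 -1.3050]
Step 4: x=[1.9752 2.8614] v=[1.2921 -0.6118]
Max displacement = 3.1386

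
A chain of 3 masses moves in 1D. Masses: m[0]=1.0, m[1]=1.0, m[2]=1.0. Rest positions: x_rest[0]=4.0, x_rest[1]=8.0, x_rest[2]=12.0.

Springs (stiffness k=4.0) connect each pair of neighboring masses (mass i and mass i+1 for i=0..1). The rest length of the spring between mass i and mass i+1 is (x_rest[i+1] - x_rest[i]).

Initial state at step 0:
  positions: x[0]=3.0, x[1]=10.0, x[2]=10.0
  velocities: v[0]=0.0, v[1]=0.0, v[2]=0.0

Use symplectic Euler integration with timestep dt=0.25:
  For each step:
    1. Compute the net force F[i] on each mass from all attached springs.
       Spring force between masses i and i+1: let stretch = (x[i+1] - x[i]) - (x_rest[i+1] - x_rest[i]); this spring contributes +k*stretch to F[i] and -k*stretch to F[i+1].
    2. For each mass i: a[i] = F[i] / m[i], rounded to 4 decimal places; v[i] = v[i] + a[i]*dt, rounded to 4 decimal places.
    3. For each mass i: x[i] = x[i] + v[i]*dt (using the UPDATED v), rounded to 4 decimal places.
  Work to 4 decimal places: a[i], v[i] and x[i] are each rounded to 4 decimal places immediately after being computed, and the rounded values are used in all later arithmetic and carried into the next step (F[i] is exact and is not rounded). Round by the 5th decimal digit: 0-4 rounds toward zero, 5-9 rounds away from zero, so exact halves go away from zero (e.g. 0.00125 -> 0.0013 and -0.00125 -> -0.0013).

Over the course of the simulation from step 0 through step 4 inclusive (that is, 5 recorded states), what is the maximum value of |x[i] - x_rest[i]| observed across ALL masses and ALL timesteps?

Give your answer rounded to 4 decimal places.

Step 0: x=[3.0000 10.0000 10.0000] v=[0.0000 0.0000 0.0000]
Step 1: x=[3.7500 8.2500 11.0000] v=[3.0000 -7.0000 4.0000]
Step 2: x=[4.6250 6.0625 12.3125] v=[3.5000 -8.7500 5.2500]
Step 3: x=[4.8594 5.0781 13.0625] v=[0.9375 -3.9375 3.0000]
Step 4: x=[4.1485 6.0352 12.8164] v=[-2.8438 3.8282 -0.9844]
Max displacement = 2.9219

Answer: 2.9219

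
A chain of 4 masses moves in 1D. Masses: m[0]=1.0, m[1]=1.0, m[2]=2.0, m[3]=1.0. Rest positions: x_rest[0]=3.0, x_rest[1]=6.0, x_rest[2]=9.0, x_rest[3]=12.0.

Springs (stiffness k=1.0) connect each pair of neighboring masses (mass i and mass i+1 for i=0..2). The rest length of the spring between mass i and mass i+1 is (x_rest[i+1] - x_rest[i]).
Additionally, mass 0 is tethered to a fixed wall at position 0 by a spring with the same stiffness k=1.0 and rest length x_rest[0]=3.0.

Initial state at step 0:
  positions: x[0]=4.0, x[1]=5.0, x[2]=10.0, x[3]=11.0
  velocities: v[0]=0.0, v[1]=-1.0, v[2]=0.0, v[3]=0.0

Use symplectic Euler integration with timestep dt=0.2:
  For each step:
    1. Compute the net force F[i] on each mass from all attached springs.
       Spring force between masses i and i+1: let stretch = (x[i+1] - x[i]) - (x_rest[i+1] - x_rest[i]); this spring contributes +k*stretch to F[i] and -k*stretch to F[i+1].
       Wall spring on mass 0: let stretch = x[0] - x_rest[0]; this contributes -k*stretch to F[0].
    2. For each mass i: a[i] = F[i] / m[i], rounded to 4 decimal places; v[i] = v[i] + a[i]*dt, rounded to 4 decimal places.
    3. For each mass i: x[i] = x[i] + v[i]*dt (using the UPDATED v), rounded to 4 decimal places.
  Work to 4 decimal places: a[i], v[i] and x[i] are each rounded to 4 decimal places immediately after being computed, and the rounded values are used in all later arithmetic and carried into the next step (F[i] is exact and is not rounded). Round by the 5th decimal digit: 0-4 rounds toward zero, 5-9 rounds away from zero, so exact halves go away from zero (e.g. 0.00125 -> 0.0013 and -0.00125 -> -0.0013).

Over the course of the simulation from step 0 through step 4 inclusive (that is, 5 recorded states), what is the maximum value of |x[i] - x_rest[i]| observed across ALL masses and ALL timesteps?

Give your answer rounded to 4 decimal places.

Step 0: x=[4.0000 5.0000 10.0000 11.0000] v=[0.0000 -1.0000 0.0000 0.0000]
Step 1: x=[3.8800 4.9600 9.9200 11.0800] v=[-0.6000 -0.2000 -0.4000 0.4000]
Step 2: x=[3.6480 5.0752 9.7640 11.2336] v=[-1.1600 0.5760 -0.7800 0.7680]
Step 3: x=[3.3272 5.3209 9.5436 11.4484] v=[-1.6042 1.2283 -1.1019 1.0741]
Step 4: x=[2.9530 5.6557 9.2769 11.7070] v=[-1.8709 1.6741 -1.3337 1.2931]
Max displacement = 1.0400

Answer: 1.0400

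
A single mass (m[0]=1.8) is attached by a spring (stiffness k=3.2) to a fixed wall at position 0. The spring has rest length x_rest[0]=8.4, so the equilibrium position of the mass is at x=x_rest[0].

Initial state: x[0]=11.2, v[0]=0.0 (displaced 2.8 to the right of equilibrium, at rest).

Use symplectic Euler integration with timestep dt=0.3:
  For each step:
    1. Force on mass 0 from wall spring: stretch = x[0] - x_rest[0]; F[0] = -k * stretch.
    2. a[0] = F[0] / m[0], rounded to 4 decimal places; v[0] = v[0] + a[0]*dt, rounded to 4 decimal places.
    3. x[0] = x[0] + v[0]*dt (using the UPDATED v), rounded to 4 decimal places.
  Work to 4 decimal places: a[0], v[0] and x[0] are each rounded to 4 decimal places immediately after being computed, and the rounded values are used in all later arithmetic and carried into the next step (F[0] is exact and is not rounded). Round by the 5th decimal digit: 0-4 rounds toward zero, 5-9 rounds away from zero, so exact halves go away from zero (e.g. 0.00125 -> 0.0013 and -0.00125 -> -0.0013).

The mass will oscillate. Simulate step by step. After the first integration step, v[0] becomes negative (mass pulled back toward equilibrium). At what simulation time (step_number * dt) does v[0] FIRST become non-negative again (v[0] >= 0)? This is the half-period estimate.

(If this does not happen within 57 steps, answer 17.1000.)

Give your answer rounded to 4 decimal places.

Answer: 2.4000

Derivation:
Step 0: x=[11.2000] v=[0.0000]
Step 1: x=[10.7520] v=[-1.4933]
Step 2: x=[9.9277] v=[-2.7477]
Step 3: x=[8.8590] v=[-3.5625]
Step 4: x=[7.7168] v=[-3.8073]
Step 5: x=[6.6839] v=[-3.4429]
Step 6: x=[5.9256] v=[-2.5277]
Step 7: x=[5.5632] v=[-1.2080]
Step 8: x=[5.6547] v=[0.3050]
First v>=0 after going negative at step 8, time=2.4000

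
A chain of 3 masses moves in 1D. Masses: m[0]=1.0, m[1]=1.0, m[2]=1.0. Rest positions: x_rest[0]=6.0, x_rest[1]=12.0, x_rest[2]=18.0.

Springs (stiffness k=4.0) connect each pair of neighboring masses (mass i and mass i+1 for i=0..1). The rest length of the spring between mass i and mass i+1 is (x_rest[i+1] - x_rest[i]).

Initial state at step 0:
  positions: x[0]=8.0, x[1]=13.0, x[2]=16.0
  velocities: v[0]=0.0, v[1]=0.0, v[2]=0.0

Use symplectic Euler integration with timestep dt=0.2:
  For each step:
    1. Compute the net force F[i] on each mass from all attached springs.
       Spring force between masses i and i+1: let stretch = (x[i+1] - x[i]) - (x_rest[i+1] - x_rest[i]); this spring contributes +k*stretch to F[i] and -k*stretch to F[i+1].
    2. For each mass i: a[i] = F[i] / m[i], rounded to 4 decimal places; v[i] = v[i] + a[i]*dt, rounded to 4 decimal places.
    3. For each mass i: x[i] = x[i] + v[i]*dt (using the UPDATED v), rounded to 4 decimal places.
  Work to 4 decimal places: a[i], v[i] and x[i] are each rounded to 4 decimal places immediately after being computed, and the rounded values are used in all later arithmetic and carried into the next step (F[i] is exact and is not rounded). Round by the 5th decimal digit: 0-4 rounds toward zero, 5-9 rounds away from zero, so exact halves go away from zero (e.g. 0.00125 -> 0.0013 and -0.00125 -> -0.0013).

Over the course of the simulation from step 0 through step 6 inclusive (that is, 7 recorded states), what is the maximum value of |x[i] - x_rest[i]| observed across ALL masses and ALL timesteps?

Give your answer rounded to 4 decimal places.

Step 0: x=[8.0000 13.0000 16.0000] v=[0.0000 0.0000 0.0000]
Step 1: x=[7.8400 12.6800 16.4800] v=[-0.8000 -1.6000 2.4000]
Step 2: x=[7.4944 12.1936 17.3120] v=[-1.7280 -2.4320 4.1600]
Step 3: x=[6.9407 11.7743 18.2851] v=[-2.7686 -2.0966 4.8653]
Step 4: x=[6.2004 11.6233 19.1764] v=[-3.7017 -0.7548 4.4567]
Step 5: x=[5.3677 11.8132 19.8192] v=[-4.1634 0.9494 3.2142]
Step 6: x=[4.6063 12.2528 20.1411] v=[-3.8070 2.1978 1.6094]
Max displacement = 2.1411

Answer: 2.1411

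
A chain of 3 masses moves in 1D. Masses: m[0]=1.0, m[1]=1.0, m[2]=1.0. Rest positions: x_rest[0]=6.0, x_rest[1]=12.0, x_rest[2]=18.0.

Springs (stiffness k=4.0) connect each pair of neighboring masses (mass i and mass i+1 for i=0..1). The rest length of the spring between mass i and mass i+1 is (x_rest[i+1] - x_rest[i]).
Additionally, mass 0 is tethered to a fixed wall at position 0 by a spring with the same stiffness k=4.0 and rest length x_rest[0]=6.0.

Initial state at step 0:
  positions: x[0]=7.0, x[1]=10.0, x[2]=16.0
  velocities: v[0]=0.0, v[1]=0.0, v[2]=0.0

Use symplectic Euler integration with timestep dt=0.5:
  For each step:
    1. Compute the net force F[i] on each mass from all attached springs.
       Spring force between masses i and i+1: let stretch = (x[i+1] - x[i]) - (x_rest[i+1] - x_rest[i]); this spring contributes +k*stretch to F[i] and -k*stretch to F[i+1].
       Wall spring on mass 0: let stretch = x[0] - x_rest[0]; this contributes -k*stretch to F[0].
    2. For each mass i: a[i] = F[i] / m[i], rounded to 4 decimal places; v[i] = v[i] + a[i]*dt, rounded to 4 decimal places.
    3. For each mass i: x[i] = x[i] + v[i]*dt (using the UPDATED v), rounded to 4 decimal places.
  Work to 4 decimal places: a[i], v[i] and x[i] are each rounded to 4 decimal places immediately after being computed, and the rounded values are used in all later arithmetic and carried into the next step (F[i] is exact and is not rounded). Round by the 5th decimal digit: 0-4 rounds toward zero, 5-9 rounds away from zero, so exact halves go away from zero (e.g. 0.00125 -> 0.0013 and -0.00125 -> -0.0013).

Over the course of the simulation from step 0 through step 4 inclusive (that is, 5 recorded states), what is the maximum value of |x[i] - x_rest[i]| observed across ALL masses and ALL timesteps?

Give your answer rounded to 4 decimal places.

Answer: 3.0000

Derivation:
Step 0: x=[7.0000 10.0000 16.0000] v=[0.0000 0.0000 0.0000]
Step 1: x=[3.0000 13.0000 16.0000] v=[-8.0000 6.0000 0.0000]
Step 2: x=[6.0000 9.0000 19.0000] v=[6.0000 -8.0000 6.0000]
Step 3: x=[6.0000 12.0000 18.0000] v=[0.0000 6.0000 -2.0000]
Step 4: x=[6.0000 15.0000 17.0000] v=[0.0000 6.0000 -2.0000]
Max displacement = 3.0000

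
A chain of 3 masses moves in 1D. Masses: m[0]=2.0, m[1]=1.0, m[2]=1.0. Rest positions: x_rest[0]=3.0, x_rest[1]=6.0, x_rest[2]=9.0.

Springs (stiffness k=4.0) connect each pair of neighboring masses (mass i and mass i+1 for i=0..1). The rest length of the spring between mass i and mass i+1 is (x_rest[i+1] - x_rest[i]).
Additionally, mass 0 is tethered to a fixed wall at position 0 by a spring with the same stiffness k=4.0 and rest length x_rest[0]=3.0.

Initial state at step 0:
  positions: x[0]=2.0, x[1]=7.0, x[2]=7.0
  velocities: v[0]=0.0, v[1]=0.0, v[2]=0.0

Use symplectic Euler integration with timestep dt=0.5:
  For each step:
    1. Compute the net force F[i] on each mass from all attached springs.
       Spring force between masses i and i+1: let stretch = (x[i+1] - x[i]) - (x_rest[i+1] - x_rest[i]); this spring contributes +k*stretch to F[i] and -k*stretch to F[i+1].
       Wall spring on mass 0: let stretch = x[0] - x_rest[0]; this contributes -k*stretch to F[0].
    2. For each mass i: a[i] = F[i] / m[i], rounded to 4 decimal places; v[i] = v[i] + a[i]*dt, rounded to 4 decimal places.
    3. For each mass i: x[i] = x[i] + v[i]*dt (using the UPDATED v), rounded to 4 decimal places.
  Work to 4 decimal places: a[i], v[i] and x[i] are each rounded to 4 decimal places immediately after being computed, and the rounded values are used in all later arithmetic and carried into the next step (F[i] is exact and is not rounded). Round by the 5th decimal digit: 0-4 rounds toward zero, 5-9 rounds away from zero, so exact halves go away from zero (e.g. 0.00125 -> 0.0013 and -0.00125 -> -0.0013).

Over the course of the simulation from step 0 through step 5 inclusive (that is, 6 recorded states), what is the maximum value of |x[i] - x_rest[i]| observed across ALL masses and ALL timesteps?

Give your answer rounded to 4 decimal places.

Step 0: x=[2.0000 7.0000 7.0000] v=[0.0000 0.0000 0.0000]
Step 1: x=[3.5000 2.0000 10.0000] v=[3.0000 -10.0000 6.0000]
Step 2: x=[2.5000 6.5000 8.0000] v=[-2.0000 9.0000 -4.0000]
Step 3: x=[2.2500 8.5000 7.5000] v=[-0.5000 4.0000 -1.0000]
Step 4: x=[4.0000 3.2500 11.0000] v=[3.5000 -10.5000 7.0000]
Step 5: x=[3.3750 6.5000 9.7500] v=[-1.2500 6.5000 -2.5000]
Max displacement = 4.0000

Answer: 4.0000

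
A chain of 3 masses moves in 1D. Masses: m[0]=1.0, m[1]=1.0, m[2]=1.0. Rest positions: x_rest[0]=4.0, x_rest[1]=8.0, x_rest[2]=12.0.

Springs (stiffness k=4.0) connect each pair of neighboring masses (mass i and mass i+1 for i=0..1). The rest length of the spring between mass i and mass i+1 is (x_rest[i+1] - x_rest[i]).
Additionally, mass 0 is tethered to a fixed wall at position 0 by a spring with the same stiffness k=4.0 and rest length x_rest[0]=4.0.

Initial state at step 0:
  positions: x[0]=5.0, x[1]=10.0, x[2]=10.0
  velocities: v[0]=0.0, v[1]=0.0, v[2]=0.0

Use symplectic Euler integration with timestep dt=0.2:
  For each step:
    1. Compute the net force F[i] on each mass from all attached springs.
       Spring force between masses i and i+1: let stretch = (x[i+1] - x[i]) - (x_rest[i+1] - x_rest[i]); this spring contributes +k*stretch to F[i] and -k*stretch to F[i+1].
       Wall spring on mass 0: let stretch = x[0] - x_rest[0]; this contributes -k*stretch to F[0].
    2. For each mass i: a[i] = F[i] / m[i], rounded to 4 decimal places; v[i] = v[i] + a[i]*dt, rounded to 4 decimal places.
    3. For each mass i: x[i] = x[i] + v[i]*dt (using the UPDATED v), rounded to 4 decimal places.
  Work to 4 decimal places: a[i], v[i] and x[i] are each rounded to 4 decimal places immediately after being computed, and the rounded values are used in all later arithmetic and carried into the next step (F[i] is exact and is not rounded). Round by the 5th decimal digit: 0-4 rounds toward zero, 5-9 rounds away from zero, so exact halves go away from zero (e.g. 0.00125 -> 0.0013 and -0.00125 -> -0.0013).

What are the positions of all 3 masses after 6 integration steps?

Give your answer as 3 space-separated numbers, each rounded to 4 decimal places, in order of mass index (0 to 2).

Answer: 1.9846 7.2421 13.5242

Derivation:
Step 0: x=[5.0000 10.0000 10.0000] v=[0.0000 0.0000 0.0000]
Step 1: x=[5.0000 9.2000 10.6400] v=[0.0000 -4.0000 3.2000]
Step 2: x=[4.8720 7.9584 11.6896] v=[-0.6400 -6.2080 5.2480]
Step 3: x=[4.4583 6.8200 12.7822] v=[-2.0685 -5.6922 5.4630]
Step 4: x=[3.7091 6.2576 13.5608] v=[-3.7458 -2.8118 3.8932]
Step 5: x=[2.7742 6.4560 13.8109] v=[-4.6743 0.9920 1.2506]
Step 6: x=[1.9846 7.2421 13.5242] v=[-3.9482 3.9305 -1.4333]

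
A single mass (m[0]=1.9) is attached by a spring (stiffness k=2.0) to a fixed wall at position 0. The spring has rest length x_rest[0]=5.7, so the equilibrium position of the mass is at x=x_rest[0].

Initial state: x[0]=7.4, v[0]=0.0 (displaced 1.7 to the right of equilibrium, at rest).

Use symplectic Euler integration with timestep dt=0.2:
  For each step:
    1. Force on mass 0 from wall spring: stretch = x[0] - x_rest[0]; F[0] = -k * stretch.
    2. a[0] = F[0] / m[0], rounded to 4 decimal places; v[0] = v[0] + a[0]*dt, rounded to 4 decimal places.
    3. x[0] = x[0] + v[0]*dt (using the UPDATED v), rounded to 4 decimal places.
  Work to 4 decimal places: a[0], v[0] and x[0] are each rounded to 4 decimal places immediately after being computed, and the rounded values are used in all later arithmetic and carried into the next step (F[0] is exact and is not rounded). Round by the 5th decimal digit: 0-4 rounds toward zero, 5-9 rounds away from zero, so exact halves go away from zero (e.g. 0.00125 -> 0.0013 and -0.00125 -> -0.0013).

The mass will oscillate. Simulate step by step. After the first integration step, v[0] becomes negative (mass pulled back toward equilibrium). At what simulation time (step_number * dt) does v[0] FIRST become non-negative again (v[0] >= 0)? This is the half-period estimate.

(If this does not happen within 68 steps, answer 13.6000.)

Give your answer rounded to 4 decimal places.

Answer: 3.2000

Derivation:
Step 0: x=[7.4000] v=[0.0000]
Step 1: x=[7.3284] v=[-0.3579]
Step 2: x=[7.1883] v=[-0.7007]
Step 3: x=[6.9855] v=[-1.0140]
Step 4: x=[6.7286] v=[-1.2846]
Step 5: x=[6.4284] v=[-1.5011]
Step 6: x=[6.0975] v=[-1.6544]
Step 7: x=[5.7499] v=[-1.7381]
Step 8: x=[5.4002] v=[-1.7486]
Step 9: x=[5.0631] v=[-1.6855]
Step 10: x=[4.7528] v=[-1.5514]
Step 11: x=[4.4824] v=[-1.3520]
Step 12: x=[4.2633] v=[-1.0957]
Step 13: x=[4.1047] v=[-0.7932]
Step 14: x=[4.0132] v=[-0.4573]
Step 15: x=[3.9928] v=[-0.1022]
Step 16: x=[4.0442] v=[0.2572]
First v>=0 after going negative at step 16, time=3.2000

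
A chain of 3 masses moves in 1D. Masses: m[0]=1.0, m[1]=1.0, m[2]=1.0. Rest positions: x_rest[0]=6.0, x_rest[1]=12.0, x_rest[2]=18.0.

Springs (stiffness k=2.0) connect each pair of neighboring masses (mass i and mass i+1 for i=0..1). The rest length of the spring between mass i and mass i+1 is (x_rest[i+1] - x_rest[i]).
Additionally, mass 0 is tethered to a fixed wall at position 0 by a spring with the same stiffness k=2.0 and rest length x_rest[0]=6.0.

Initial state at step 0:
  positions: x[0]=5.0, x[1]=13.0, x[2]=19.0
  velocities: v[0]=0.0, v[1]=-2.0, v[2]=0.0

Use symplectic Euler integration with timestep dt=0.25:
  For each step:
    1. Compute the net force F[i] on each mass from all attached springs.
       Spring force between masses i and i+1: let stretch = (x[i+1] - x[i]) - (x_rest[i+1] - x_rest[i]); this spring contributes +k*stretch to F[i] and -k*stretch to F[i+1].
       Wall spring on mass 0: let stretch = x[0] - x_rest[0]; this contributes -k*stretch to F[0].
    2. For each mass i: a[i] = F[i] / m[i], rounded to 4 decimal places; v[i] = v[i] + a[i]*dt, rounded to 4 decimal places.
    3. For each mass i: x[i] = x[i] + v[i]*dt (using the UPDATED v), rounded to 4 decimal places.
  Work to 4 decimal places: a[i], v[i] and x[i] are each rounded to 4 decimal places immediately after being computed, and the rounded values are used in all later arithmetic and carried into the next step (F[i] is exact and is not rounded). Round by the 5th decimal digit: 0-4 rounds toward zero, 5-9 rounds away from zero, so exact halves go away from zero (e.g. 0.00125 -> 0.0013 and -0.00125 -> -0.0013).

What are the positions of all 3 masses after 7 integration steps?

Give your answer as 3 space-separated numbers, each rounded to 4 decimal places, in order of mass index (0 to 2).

Step 0: x=[5.0000 13.0000 19.0000] v=[0.0000 -2.0000 0.0000]
Step 1: x=[5.3750 12.2500 19.0000] v=[1.5000 -3.0000 0.0000]
Step 2: x=[5.9375 11.4844 18.9063] v=[2.2500 -3.0625 -0.3750]
Step 3: x=[6.4512 10.9532 18.6348] v=[2.0547 -2.1250 -1.0860]
Step 4: x=[6.7212 10.8194 18.1531] v=[1.0801 -0.5352 -1.9268]
Step 5: x=[6.6634 11.0901 17.5047] v=[-0.2314 1.0826 -2.5937]
Step 6: x=[6.3260 11.6093 16.8045] v=[-1.3498 2.0766 -2.8010]
Step 7: x=[5.8582 12.1175 16.2049] v=[-1.8712 2.0326 -2.3986]

Answer: 5.8582 12.1175 16.2049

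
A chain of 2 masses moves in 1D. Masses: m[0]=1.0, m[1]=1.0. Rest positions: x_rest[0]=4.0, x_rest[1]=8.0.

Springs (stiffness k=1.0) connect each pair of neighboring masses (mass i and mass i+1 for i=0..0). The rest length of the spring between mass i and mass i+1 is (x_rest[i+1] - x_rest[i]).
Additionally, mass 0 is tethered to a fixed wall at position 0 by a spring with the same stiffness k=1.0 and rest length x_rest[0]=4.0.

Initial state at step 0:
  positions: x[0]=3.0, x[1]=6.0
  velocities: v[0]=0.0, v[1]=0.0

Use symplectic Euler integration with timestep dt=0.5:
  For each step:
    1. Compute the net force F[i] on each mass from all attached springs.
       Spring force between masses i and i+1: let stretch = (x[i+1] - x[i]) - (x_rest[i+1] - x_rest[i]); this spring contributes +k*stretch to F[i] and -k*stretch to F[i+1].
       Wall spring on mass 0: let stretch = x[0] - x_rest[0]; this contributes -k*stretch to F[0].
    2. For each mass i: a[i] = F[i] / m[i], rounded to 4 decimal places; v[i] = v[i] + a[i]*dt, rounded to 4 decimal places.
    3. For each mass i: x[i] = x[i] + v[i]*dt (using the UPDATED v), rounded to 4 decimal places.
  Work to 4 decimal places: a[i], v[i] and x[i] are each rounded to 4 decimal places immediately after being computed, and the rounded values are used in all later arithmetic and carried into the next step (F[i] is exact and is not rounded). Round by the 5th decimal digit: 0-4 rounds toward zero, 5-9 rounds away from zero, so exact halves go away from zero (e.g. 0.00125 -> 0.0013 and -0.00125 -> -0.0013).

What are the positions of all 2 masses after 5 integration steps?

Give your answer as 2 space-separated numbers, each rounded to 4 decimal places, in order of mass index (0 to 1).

Step 0: x=[3.0000 6.0000] v=[0.0000 0.0000]
Step 1: x=[3.0000 6.2500] v=[0.0000 0.5000]
Step 2: x=[3.0625 6.6875] v=[0.1250 0.8750]
Step 3: x=[3.2657 7.2188] v=[0.4063 1.0625]
Step 4: x=[3.6407 7.7618] v=[0.7500 1.0860]
Step 5: x=[4.1358 8.2746] v=[0.9902 1.0255]

Answer: 4.1358 8.2746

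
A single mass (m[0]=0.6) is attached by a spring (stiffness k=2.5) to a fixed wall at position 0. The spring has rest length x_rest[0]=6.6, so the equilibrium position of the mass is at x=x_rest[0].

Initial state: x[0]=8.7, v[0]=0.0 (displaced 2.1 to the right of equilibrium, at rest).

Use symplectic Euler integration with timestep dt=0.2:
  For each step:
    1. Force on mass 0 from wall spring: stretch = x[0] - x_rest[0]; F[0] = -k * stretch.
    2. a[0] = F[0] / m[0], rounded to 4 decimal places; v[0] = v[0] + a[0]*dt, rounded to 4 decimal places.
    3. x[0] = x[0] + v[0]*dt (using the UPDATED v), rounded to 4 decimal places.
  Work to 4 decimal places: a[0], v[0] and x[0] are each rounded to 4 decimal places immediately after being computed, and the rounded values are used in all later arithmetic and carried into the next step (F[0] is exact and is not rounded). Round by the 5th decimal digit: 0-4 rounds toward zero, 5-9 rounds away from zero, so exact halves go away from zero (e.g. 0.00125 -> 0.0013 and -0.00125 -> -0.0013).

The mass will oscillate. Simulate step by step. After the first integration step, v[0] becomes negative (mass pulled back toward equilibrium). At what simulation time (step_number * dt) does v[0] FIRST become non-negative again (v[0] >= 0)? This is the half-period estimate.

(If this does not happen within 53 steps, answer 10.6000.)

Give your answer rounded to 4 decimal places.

Answer: 1.6000

Derivation:
Step 0: x=[8.7000] v=[0.0000]
Step 1: x=[8.3500] v=[-1.7500]
Step 2: x=[7.7083] v=[-3.2083]
Step 3: x=[6.8819] v=[-4.1319]
Step 4: x=[6.0085] v=[-4.3668]
Step 5: x=[5.2337] v=[-3.8739]
Step 6: x=[4.6866] v=[-2.7353]
Step 7: x=[4.4584] v=[-1.1408]
Step 8: x=[4.5872] v=[0.6439]
First v>=0 after going negative at step 8, time=1.6000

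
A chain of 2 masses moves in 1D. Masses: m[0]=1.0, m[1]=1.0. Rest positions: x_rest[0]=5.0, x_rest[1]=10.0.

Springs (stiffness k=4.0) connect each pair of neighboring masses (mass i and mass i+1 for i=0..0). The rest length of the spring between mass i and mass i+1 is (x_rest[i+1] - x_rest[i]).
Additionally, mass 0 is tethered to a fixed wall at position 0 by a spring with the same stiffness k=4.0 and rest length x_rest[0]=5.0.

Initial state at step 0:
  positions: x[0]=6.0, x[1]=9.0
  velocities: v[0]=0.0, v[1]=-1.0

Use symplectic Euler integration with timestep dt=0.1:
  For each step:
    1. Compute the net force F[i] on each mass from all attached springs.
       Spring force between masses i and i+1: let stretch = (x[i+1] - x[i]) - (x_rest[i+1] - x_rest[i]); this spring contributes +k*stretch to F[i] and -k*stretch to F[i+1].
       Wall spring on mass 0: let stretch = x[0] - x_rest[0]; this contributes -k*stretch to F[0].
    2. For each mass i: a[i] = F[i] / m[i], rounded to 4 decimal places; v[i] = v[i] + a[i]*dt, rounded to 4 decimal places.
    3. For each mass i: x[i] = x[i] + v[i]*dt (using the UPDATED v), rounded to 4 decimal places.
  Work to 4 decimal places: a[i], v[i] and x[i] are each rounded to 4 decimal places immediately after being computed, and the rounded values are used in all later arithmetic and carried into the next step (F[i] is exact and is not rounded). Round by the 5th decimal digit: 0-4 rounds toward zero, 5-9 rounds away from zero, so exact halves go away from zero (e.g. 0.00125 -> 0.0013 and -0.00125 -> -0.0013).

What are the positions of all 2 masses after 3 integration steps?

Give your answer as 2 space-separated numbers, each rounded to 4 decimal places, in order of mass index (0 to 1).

Step 0: x=[6.0000 9.0000] v=[0.0000 -1.0000]
Step 1: x=[5.8800 8.9800] v=[-1.2000 -0.2000]
Step 2: x=[5.6488 9.0360] v=[-2.3120 0.5600]
Step 3: x=[5.3271 9.1565] v=[-3.2166 1.2051]

Answer: 5.3271 9.1565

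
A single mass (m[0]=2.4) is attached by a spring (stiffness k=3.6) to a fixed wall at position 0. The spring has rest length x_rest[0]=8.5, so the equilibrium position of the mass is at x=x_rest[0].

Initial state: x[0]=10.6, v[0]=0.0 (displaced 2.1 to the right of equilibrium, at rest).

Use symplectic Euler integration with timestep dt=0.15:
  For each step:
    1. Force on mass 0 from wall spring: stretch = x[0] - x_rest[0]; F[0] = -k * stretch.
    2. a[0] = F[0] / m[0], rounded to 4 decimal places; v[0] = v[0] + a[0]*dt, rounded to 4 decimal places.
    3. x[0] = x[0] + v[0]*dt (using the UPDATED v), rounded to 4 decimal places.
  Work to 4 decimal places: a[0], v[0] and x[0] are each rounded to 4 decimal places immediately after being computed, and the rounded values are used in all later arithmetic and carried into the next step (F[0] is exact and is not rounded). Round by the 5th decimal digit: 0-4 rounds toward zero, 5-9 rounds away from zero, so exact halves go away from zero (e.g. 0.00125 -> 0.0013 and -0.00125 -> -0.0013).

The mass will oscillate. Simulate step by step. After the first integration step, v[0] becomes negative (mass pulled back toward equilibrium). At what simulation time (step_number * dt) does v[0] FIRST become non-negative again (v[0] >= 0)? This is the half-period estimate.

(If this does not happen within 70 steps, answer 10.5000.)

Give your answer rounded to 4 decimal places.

Answer: 2.7000

Derivation:
Step 0: x=[10.6000] v=[0.0000]
Step 1: x=[10.5291] v=[-0.4725]
Step 2: x=[10.3897] v=[-0.9291]
Step 3: x=[10.1866] v=[-1.3543]
Step 4: x=[9.9265] v=[-1.7338]
Step 5: x=[9.6183] v=[-2.0548]
Step 6: x=[9.2723] v=[-2.3064]
Step 7: x=[8.9003] v=[-2.4802]
Step 8: x=[8.5148] v=[-2.5703]
Step 9: x=[8.1288] v=[-2.5736]
Step 10: x=[7.7553] v=[-2.4901]
Step 11: x=[7.4069] v=[-2.3225]
Step 12: x=[7.0954] v=[-2.0765]
Step 13: x=[6.8313] v=[-1.7605]
Step 14: x=[6.6236] v=[-1.3850]
Step 15: x=[6.4792] v=[-0.9628]
Step 16: x=[6.4030] v=[-0.5081]
Step 17: x=[6.3976] v=[-0.0363]
Step 18: x=[6.4631] v=[0.4367]
First v>=0 after going negative at step 18, time=2.7000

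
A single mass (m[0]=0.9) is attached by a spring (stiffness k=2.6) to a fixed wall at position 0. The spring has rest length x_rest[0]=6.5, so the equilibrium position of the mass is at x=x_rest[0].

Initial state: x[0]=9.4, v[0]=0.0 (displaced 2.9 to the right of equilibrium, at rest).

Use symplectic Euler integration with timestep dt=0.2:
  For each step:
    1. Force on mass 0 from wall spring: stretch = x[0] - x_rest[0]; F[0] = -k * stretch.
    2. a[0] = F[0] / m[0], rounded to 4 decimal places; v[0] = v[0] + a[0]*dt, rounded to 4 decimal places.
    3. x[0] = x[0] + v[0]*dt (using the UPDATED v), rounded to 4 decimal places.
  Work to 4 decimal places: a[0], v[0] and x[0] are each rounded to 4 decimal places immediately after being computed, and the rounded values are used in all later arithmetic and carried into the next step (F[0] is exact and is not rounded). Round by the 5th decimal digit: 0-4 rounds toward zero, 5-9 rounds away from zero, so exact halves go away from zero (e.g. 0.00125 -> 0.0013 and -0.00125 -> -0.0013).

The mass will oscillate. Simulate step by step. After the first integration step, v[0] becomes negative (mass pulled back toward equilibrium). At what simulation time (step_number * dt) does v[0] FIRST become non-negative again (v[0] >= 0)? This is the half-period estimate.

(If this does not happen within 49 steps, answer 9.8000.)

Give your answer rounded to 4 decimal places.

Answer: 2.0000

Derivation:
Step 0: x=[9.4000] v=[0.0000]
Step 1: x=[9.0649] v=[-1.6756]
Step 2: x=[8.4334] v=[-3.1575]
Step 3: x=[7.5785] v=[-4.2746]
Step 4: x=[6.5990] v=[-4.8977]
Step 5: x=[5.6080] v=[-4.9549]
Step 6: x=[4.7201] v=[-4.4395]
Step 7: x=[4.0379] v=[-3.4111]
Step 8: x=[3.6402] v=[-1.9886]
Step 9: x=[3.5729] v=[-0.3363]
Step 10: x=[3.8439] v=[1.3549]
First v>=0 after going negative at step 10, time=2.0000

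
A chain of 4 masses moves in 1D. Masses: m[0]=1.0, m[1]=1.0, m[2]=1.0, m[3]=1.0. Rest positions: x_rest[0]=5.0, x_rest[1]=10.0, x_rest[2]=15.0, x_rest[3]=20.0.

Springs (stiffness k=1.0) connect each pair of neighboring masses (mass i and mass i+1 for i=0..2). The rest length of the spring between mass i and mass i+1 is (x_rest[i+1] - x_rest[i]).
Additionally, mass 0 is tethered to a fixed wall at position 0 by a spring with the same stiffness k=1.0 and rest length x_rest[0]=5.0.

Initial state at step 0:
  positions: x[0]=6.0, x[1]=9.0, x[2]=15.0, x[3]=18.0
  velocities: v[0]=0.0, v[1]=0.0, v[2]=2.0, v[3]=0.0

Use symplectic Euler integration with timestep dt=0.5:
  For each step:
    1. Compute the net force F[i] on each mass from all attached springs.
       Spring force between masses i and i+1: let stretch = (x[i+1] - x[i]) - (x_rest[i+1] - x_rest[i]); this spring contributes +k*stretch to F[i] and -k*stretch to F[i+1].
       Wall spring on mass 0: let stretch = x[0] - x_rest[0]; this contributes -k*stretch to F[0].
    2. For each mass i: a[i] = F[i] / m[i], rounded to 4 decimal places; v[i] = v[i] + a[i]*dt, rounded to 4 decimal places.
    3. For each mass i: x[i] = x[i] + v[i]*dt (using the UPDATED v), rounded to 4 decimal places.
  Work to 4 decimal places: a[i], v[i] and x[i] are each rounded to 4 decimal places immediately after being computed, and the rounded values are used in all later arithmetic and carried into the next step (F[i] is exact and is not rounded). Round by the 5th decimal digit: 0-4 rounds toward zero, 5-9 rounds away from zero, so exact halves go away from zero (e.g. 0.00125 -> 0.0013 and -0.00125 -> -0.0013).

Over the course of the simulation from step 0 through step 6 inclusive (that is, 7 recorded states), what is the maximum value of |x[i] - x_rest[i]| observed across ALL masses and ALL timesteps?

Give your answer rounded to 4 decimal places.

Answer: 2.1708

Derivation:
Step 0: x=[6.0000 9.0000 15.0000 18.0000] v=[0.0000 0.0000 2.0000 0.0000]
Step 1: x=[5.2500 9.7500 15.2500 18.5000] v=[-1.5000 1.5000 0.5000 1.0000]
Step 2: x=[4.3125 10.7500 14.9375 19.4375] v=[-1.8750 2.0000 -0.6250 1.8750]
Step 3: x=[3.9063 11.1875 14.7031 20.5000] v=[-0.8125 0.8750 -0.4688 2.1250]
Step 4: x=[4.3438 10.6836 15.0391 21.3633] v=[0.8750 -1.0078 0.6719 1.7266]
Step 5: x=[5.2803 9.6836 15.8673 21.8956] v=[1.8730 -2.0000 1.6563 1.0645]
Step 6: x=[5.9976 9.1287 16.6566 22.1708] v=[1.4345 -1.1098 1.5786 0.5504]
Max displacement = 2.1708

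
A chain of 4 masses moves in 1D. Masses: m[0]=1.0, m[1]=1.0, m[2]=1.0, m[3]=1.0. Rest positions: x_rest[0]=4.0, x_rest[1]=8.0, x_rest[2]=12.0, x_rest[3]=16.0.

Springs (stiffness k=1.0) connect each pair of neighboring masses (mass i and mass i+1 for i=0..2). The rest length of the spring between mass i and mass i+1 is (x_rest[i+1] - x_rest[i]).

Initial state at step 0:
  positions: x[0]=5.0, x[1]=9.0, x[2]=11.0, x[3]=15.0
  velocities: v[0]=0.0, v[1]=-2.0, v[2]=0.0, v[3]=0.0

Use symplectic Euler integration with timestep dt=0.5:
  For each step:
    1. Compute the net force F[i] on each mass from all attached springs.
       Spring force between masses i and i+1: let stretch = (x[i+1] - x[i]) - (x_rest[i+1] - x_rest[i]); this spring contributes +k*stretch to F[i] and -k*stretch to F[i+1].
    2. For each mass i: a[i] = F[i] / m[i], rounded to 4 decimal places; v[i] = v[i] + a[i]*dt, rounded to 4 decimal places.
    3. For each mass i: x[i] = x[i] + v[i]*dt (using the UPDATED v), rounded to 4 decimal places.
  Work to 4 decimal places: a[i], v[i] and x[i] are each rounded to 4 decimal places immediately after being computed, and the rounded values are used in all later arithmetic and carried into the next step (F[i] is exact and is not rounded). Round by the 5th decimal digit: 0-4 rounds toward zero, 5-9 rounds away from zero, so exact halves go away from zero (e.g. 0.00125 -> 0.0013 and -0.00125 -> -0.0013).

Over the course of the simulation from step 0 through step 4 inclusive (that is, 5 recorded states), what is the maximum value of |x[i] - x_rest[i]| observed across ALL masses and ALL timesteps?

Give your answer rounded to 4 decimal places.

Answer: 1.8125

Derivation:
Step 0: x=[5.0000 9.0000 11.0000 15.0000] v=[0.0000 -2.0000 0.0000 0.0000]
Step 1: x=[5.0000 7.5000 11.5000 15.0000] v=[0.0000 -3.0000 1.0000 0.0000]
Step 2: x=[4.6250 6.3750 11.8750 15.1250] v=[-0.7500 -2.2500 0.7500 0.2500]
Step 3: x=[3.6875 6.1875 11.6875 15.4375] v=[-1.8750 -0.3750 -0.3750 0.6250]
Step 4: x=[2.3750 6.7500 11.0625 15.8125] v=[-2.6250 1.1250 -1.2500 0.7500]
Max displacement = 1.8125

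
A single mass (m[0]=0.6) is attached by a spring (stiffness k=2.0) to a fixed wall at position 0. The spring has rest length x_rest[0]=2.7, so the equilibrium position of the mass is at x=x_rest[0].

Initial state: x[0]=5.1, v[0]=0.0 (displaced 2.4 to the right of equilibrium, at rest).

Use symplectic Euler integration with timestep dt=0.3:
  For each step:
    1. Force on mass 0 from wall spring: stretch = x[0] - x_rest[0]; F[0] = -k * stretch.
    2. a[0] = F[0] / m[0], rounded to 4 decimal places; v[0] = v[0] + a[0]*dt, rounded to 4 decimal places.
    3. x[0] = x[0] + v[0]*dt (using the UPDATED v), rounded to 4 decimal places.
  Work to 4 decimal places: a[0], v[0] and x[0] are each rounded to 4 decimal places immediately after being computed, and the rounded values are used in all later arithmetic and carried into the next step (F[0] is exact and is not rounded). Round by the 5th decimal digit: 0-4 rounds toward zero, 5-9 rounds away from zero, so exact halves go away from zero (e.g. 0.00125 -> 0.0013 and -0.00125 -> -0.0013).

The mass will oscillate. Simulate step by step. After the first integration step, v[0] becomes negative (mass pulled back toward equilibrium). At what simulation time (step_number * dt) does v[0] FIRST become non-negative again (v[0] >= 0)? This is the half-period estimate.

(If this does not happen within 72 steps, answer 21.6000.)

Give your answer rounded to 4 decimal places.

Step 0: x=[5.1000] v=[0.0000]
Step 1: x=[4.3800] v=[-2.4000]
Step 2: x=[3.1560] v=[-4.0800]
Step 3: x=[1.7952] v=[-4.5360]
Step 4: x=[0.7058] v=[-3.6312]
Step 5: x=[0.2147] v=[-1.6370]
Step 6: x=[0.4692] v=[0.8483]
First v>=0 after going negative at step 6, time=1.8000

Answer: 1.8000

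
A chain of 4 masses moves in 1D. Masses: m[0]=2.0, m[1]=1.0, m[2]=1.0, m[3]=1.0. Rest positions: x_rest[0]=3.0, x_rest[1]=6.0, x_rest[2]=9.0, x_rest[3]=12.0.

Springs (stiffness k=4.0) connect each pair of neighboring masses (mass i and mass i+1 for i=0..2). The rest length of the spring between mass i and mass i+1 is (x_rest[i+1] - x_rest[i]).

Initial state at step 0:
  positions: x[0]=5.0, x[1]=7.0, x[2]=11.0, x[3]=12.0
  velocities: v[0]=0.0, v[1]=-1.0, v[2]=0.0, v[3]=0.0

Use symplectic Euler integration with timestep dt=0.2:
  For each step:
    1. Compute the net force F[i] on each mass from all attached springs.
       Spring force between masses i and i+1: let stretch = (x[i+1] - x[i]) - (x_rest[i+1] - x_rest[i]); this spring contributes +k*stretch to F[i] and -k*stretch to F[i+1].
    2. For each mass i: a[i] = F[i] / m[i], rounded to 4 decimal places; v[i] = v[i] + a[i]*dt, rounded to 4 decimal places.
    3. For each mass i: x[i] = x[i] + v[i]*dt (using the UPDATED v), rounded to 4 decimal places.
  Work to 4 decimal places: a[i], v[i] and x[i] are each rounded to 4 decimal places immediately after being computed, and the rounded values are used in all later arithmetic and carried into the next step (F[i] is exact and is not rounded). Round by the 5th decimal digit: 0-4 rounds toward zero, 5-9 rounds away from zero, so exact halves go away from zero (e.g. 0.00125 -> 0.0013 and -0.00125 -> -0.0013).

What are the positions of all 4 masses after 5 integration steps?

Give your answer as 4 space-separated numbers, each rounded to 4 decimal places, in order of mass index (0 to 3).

Answer: 4.2967 7.3835 9.3243 13.6990

Derivation:
Step 0: x=[5.0000 7.0000 11.0000 12.0000] v=[0.0000 -1.0000 0.0000 0.0000]
Step 1: x=[4.9200 7.1200 10.5200 12.3200] v=[-0.4000 0.6000 -2.4000 1.6000]
Step 2: x=[4.7760 7.4320 9.7840 12.8320] v=[-0.7200 1.5600 -3.6800 2.5600]
Step 3: x=[4.6045 7.6954 9.1594 13.3363] v=[-0.8576 1.3168 -3.1232 2.5216]
Step 4: x=[4.4403 7.6985 8.9688 13.6523] v=[-0.8212 0.0153 -0.9529 1.5801]
Step 5: x=[4.2967 7.3835 9.3243 13.6990] v=[-0.7179 -1.5750 1.7777 0.2333]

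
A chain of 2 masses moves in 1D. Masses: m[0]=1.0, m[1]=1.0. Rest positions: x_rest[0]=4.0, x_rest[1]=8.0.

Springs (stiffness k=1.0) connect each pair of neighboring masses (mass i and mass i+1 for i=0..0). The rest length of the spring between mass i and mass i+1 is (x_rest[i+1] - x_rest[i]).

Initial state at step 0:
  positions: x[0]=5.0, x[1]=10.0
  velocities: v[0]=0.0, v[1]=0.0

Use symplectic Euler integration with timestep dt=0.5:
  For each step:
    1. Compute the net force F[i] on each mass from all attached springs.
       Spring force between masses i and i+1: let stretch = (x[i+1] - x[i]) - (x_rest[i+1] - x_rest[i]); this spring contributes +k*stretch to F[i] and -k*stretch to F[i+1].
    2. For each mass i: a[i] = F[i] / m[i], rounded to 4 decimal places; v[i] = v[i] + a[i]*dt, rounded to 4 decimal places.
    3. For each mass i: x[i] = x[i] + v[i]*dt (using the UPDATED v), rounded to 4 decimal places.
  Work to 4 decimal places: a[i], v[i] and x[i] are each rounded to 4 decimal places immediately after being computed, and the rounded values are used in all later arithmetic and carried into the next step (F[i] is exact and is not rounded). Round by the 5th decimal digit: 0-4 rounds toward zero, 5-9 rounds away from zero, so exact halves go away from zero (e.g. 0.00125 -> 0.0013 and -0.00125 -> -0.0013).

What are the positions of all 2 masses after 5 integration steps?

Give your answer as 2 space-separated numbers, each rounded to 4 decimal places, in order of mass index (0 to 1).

Step 0: x=[5.0000 10.0000] v=[0.0000 0.0000]
Step 1: x=[5.2500 9.7500] v=[0.5000 -0.5000]
Step 2: x=[5.6250 9.3750] v=[0.7500 -0.7500]
Step 3: x=[5.9375 9.0625] v=[0.6250 -0.6250]
Step 4: x=[6.0313 8.9688] v=[0.1875 -0.1875]
Step 5: x=[5.8594 9.1407] v=[-0.3438 0.3438]

Answer: 5.8594 9.1407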